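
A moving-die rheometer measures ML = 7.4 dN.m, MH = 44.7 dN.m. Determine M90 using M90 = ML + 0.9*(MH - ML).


M90 = ML + 0.9 * (MH - ML)
M90 = 7.4 + 0.9 * (44.7 - 7.4)
M90 = 7.4 + 0.9 * 37.3
M90 = 40.97 dN.m

40.97 dN.m


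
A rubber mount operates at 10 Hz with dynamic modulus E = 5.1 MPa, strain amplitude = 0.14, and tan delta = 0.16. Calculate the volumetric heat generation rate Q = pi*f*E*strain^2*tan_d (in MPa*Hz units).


Q = pi * f * E * strain^2 * tan_d
= pi * 10 * 5.1 * 0.14^2 * 0.16
= pi * 10 * 5.1 * 0.0196 * 0.16
= 0.5025

Q = 0.5025


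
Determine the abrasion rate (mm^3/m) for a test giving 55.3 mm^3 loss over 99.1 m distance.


Rate = volume_loss / distance
= 55.3 / 99.1
= 0.558 mm^3/m

0.558 mm^3/m


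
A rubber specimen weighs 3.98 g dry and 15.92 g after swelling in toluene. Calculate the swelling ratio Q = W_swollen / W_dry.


Q = W_swollen / W_dry
Q = 15.92 / 3.98
Q = 4.0

Q = 4.0


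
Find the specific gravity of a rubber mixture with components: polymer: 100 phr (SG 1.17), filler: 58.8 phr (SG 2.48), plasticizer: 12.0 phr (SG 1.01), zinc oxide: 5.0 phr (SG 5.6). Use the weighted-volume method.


Sum of weights = 175.8
Volume contributions:
  polymer: 100/1.17 = 85.4701
  filler: 58.8/2.48 = 23.7097
  plasticizer: 12.0/1.01 = 11.8812
  zinc oxide: 5.0/5.6 = 0.8929
Sum of volumes = 121.9538
SG = 175.8 / 121.9538 = 1.442

SG = 1.442


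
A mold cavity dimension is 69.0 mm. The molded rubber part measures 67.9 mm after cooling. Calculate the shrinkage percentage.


Shrinkage = (mold - part) / mold * 100
= (69.0 - 67.9) / 69.0 * 100
= 1.1 / 69.0 * 100
= 1.59%

1.59%


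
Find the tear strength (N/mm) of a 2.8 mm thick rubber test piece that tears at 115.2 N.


Tear strength = force / thickness
= 115.2 / 2.8
= 41.14 N/mm

41.14 N/mm


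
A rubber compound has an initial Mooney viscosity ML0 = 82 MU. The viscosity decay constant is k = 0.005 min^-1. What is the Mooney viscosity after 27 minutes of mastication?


ML = ML0 * exp(-k * t)
ML = 82 * exp(-0.005 * 27)
ML = 82 * 0.8737
ML = 71.64 MU

71.64 MU


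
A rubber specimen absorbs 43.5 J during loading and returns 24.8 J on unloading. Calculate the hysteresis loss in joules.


Hysteresis loss = loading - unloading
= 43.5 - 24.8
= 18.7 J

18.7 J


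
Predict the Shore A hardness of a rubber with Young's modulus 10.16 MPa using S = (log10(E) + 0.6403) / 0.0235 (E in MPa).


log10(E) = 0.0235*S - 0.6403  =>  S = (log10(E) + 0.6403) / 0.0235
log10(10.16) = 1.006894
S = (1.006894 + 0.6403) / 0.0235 = 1.647194 / 0.0235
S = 70.1

Shore A = 70.1


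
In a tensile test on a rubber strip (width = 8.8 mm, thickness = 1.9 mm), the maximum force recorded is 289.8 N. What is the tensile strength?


Area = width * thickness = 8.8 * 1.9 = 16.72 mm^2
TS = force / area = 289.8 / 16.72 = 17.33 MPa

17.33 MPa


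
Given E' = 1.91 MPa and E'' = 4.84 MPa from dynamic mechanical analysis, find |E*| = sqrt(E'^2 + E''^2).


|E*| = sqrt(E'^2 + E''^2)
= sqrt(1.91^2 + 4.84^2)
= sqrt(3.6481 + 23.4256)
= 5.203 MPa

5.203 MPa


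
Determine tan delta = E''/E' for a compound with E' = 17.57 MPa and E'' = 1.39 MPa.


tan delta = E'' / E'
= 1.39 / 17.57
= 0.0791

tan delta = 0.0791


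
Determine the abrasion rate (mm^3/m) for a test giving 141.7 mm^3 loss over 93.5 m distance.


Rate = volume_loss / distance
= 141.7 / 93.5
= 1.516 mm^3/m

1.516 mm^3/m


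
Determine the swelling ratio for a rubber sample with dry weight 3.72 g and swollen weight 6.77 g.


Q = W_swollen / W_dry
Q = 6.77 / 3.72
Q = 1.82

Q = 1.82


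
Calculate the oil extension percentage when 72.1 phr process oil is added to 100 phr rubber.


Oil % = oil / (100 + oil) * 100
= 72.1 / (100 + 72.1) * 100
= 72.1 / 172.1 * 100
= 41.89%

41.89%


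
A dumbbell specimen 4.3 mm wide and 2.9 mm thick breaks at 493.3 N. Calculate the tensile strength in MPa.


Area = width * thickness = 4.3 * 2.9 = 12.47 mm^2
TS = force / area = 493.3 / 12.47 = 39.56 MPa

39.56 MPa


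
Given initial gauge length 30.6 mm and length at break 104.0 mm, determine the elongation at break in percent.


Elongation = (Lf - L0) / L0 * 100
= (104.0 - 30.6) / 30.6 * 100
= 73.4 / 30.6 * 100
= 239.9%

239.9%


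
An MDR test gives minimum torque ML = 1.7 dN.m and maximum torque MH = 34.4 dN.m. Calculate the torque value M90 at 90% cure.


M90 = ML + 0.9 * (MH - ML)
M90 = 1.7 + 0.9 * (34.4 - 1.7)
M90 = 1.7 + 0.9 * 32.7
M90 = 31.13 dN.m

31.13 dN.m


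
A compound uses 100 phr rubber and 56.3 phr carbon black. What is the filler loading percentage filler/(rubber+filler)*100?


Filler % = filler / (rubber + filler) * 100
= 56.3 / (100 + 56.3) * 100
= 56.3 / 156.3 * 100
= 36.02%

36.02%


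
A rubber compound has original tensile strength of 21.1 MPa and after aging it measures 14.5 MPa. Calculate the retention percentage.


Retention = aged / original * 100
= 14.5 / 21.1 * 100
= 68.7%

68.7%


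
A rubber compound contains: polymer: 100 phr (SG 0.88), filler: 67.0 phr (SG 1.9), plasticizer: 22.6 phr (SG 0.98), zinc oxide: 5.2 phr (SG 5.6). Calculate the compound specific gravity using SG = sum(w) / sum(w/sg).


Sum of weights = 194.8
Volume contributions:
  polymer: 100/0.88 = 113.6364
  filler: 67.0/1.9 = 35.2632
  plasticizer: 22.6/0.98 = 23.0612
  zinc oxide: 5.2/5.6 = 0.9286
Sum of volumes = 172.8893
SG = 194.8 / 172.8893 = 1.127

SG = 1.127


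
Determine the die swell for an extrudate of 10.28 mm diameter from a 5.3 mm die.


Die swell ratio = D_extrudate / D_die
= 10.28 / 5.3
= 1.94

Die swell = 1.94


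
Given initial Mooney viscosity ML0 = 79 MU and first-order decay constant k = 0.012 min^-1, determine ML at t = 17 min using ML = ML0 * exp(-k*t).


ML = ML0 * exp(-k * t)
ML = 79 * exp(-0.012 * 17)
ML = 79 * 0.8155
ML = 64.42 MU

64.42 MU


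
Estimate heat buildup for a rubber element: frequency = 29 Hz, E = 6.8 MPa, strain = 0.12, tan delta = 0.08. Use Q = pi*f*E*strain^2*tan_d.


Q = pi * f * E * strain^2 * tan_d
= pi * 29 * 6.8 * 0.12^2 * 0.08
= pi * 29 * 6.8 * 0.0144 * 0.08
= 0.7137

Q = 0.7137


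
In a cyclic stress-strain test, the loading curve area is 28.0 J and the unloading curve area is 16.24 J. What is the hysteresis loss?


Hysteresis loss = loading - unloading
= 28.0 - 16.24
= 11.76 J

11.76 J


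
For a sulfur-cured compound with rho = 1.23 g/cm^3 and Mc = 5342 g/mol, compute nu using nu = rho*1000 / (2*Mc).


nu = rho * 1000 / (2 * Mc)
nu = 1.23 * 1000 / (2 * 5342)
nu = 1230.0 / 10684
nu = 0.1151 mol/L

0.1151 mol/L


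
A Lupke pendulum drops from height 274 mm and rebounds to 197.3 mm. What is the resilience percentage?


Resilience = h_rebound / h_drop * 100
= 197.3 / 274 * 100
= 72.0%

72.0%


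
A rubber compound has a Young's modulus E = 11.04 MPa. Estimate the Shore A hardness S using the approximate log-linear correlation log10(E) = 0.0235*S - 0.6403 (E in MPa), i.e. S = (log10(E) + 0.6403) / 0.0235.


log10(E) = 0.0235*S - 0.6403  =>  S = (log10(E) + 0.6403) / 0.0235
log10(11.04) = 1.042969
S = (1.042969 + 0.6403) / 0.0235 = 1.683269 / 0.0235
S = 71.6

Shore A = 71.6


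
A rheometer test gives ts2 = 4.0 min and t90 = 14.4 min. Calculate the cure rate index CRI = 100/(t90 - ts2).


CRI = 100 / (t90 - ts2)
= 100 / (14.4 - 4.0)
= 100 / 10.4
= 9.62 min^-1

9.62 min^-1


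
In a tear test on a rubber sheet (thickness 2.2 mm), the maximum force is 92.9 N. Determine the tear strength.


Tear strength = force / thickness
= 92.9 / 2.2
= 42.23 N/mm

42.23 N/mm


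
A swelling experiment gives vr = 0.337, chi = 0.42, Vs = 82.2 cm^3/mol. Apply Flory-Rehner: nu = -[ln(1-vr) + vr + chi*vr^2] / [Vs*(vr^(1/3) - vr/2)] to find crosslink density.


ln(1 - vr) = ln(1 - 0.337) = -0.4110
Numerator = -((-0.4110) + 0.337 + 0.42 * 0.337^2) = 0.0263
Denominator = 82.2 * (0.337^(1/3) - 0.337/2) = 43.3518
nu = 0.0263 / 43.3518 = 6.0623e-04 mol/cm^3

6.0623e-04 mol/cm^3


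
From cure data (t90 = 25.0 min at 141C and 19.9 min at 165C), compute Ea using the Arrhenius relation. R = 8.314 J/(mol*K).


T1 = 414.15 K, T2 = 438.15 K
1/T1 - 1/T2 = 1.3226e-04
ln(t1/t2) = ln(25.0/19.9) = 0.2282
Ea = 8.314 * 0.2282 / 1.3226e-04 = 14342.0533 J/mol
Ea = 14.34 kJ/mol

14.34 kJ/mol


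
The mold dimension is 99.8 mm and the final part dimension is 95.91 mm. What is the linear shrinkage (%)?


Shrinkage = (mold - part) / mold * 100
= (99.8 - 95.91) / 99.8 * 100
= 3.89 / 99.8 * 100
= 3.9%

3.9%


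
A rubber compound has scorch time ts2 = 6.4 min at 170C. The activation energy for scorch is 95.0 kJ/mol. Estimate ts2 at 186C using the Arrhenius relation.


Convert temperatures: T1 = 170 + 273.15 = 443.15 K, T2 = 186 + 273.15 = 459.15 K
ts2_new = 6.4 * exp(95000 / 8.314 * (1/459.15 - 1/443.15))
1/T2 - 1/T1 = -7.8635e-05
ts2_new = 2.61 min

2.61 min


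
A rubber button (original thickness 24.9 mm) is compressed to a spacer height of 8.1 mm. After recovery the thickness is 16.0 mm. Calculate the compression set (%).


CS = (t0 - recovered) / (t0 - ts) * 100
= (24.9 - 16.0) / (24.9 - 8.1) * 100
= 8.9 / 16.8 * 100
= 53.0%

53.0%


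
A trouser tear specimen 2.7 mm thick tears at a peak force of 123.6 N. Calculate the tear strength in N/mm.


Tear strength = force / thickness
= 123.6 / 2.7
= 45.78 N/mm

45.78 N/mm


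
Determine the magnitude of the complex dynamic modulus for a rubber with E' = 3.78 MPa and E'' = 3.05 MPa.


|E*| = sqrt(E'^2 + E''^2)
= sqrt(3.78^2 + 3.05^2)
= sqrt(14.2884 + 9.3025)
= 4.857 MPa

4.857 MPa


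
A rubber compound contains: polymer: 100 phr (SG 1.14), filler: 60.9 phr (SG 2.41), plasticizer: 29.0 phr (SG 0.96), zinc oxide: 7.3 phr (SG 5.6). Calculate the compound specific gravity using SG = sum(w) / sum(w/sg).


Sum of weights = 197.2
Volume contributions:
  polymer: 100/1.14 = 87.7193
  filler: 60.9/2.41 = 25.2697
  plasticizer: 29.0/0.96 = 30.2083
  zinc oxide: 7.3/5.6 = 1.3036
Sum of volumes = 144.5009
SG = 197.2 / 144.5009 = 1.365

SG = 1.365


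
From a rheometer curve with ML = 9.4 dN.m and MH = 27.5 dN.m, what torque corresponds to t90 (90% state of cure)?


M90 = ML + 0.9 * (MH - ML)
M90 = 9.4 + 0.9 * (27.5 - 9.4)
M90 = 9.4 + 0.9 * 18.1
M90 = 25.69 dN.m

25.69 dN.m


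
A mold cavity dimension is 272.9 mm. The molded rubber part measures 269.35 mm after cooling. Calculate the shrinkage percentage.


Shrinkage = (mold - part) / mold * 100
= (272.9 - 269.35) / 272.9 * 100
= 3.55 / 272.9 * 100
= 1.3%

1.3%


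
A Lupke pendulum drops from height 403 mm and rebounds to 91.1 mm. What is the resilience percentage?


Resilience = h_rebound / h_drop * 100
= 91.1 / 403 * 100
= 22.6%

22.6%


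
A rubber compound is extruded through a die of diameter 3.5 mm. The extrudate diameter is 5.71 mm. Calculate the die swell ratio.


Die swell ratio = D_extrudate / D_die
= 5.71 / 3.5
= 1.631

Die swell = 1.631


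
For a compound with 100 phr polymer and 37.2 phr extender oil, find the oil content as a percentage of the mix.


Oil % = oil / (100 + oil) * 100
= 37.2 / (100 + 37.2) * 100
= 37.2 / 137.2 * 100
= 27.11%

27.11%


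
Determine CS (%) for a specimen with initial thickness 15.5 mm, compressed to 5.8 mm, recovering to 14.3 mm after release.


CS = (t0 - recovered) / (t0 - ts) * 100
= (15.5 - 14.3) / (15.5 - 5.8) * 100
= 1.2 / 9.7 * 100
= 12.4%

12.4%


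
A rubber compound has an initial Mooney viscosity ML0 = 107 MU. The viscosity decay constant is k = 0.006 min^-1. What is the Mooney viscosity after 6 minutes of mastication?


ML = ML0 * exp(-k * t)
ML = 107 * exp(-0.006 * 6)
ML = 107 * 0.9646
ML = 103.22 MU

103.22 MU


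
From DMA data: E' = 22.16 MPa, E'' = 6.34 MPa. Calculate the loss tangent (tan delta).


tan delta = E'' / E'
= 6.34 / 22.16
= 0.2861

tan delta = 0.2861


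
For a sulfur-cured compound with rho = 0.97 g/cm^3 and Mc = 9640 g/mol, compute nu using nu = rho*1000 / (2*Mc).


nu = rho * 1000 / (2 * Mc)
nu = 0.97 * 1000 / (2 * 9640)
nu = 970.0 / 19280
nu = 0.0503 mol/L

0.0503 mol/L


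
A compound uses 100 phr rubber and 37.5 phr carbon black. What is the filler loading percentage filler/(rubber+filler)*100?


Filler % = filler / (rubber + filler) * 100
= 37.5 / (100 + 37.5) * 100
= 37.5 / 137.5 * 100
= 27.27%

27.27%


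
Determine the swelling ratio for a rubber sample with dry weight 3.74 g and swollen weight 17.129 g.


Q = W_swollen / W_dry
Q = 17.129 / 3.74
Q = 4.58

Q = 4.58


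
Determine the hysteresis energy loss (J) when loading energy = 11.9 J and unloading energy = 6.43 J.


Hysteresis loss = loading - unloading
= 11.9 - 6.43
= 5.47 J

5.47 J


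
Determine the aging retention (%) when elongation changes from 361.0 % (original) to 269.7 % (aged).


Retention = aged / original * 100
= 269.7 / 361.0 * 100
= 74.7%

74.7%


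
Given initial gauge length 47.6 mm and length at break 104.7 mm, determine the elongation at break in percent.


Elongation = (Lf - L0) / L0 * 100
= (104.7 - 47.6) / 47.6 * 100
= 57.1 / 47.6 * 100
= 120.0%

120.0%


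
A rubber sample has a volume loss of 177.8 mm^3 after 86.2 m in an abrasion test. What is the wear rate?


Rate = volume_loss / distance
= 177.8 / 86.2
= 2.063 mm^3/m

2.063 mm^3/m


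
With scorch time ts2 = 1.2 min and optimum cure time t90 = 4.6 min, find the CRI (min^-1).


CRI = 100 / (t90 - ts2)
= 100 / (4.6 - 1.2)
= 100 / 3.4
= 29.41 min^-1

29.41 min^-1


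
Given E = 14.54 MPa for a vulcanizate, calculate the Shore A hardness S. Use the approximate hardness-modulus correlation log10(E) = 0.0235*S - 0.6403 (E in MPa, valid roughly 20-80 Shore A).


log10(E) = 0.0235*S - 0.6403  =>  S = (log10(E) + 0.6403) / 0.0235
log10(14.54) = 1.162564
S = (1.162564 + 0.6403) / 0.0235 = 1.802864 / 0.0235
S = 76.7

Shore A = 76.7


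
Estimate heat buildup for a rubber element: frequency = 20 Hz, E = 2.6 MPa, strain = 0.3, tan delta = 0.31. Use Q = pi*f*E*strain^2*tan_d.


Q = pi * f * E * strain^2 * tan_d
= pi * 20 * 2.6 * 0.3^2 * 0.31
= pi * 20 * 2.6 * 0.0900 * 0.31
= 4.5578

Q = 4.5578


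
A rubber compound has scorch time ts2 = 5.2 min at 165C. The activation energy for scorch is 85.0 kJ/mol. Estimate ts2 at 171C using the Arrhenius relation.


Convert temperatures: T1 = 165 + 273.15 = 438.15 K, T2 = 171 + 273.15 = 444.15 K
ts2_new = 5.2 * exp(85000 / 8.314 * (1/444.15 - 1/438.15))
1/T2 - 1/T1 = -3.0832e-05
ts2_new = 3.79 min

3.79 min


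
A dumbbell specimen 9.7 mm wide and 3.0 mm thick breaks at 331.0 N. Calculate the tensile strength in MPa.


Area = width * thickness = 9.7 * 3.0 = 29.1 mm^2
TS = force / area = 331.0 / 29.1 = 11.37 MPa

11.37 MPa


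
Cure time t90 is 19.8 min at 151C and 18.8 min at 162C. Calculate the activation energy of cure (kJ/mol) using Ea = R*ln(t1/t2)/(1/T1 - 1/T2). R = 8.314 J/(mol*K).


T1 = 424.15 K, T2 = 435.15 K
1/T1 - 1/T2 = 5.9598e-05
ln(t1/t2) = ln(19.8/18.8) = 0.0518
Ea = 8.314 * 0.0518 / 5.9598e-05 = 7229.6234 J/mol
Ea = 7.23 kJ/mol

7.23 kJ/mol


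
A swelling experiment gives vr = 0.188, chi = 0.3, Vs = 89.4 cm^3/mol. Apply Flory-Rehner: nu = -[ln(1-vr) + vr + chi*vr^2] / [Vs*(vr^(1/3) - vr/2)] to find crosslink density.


ln(1 - vr) = ln(1 - 0.188) = -0.2083
Numerator = -((-0.2083) + 0.188 + 0.3 * 0.188^2) = 0.0097
Denominator = 89.4 * (0.188^(1/3) - 0.188/2) = 42.8106
nu = 0.0097 / 42.8106 = 2.2545e-04 mol/cm^3

2.2545e-04 mol/cm^3


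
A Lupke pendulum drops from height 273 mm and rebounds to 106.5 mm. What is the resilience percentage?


Resilience = h_rebound / h_drop * 100
= 106.5 / 273 * 100
= 39.0%

39.0%


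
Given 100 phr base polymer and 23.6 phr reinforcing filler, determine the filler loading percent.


Filler % = filler / (rubber + filler) * 100
= 23.6 / (100 + 23.6) * 100
= 23.6 / 123.6 * 100
= 19.09%

19.09%


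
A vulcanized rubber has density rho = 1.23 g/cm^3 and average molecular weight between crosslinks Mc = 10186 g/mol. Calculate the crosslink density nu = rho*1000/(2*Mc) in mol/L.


nu = rho * 1000 / (2 * Mc)
nu = 1.23 * 1000 / (2 * 10186)
nu = 1230.0 / 20372
nu = 0.0604 mol/L

0.0604 mol/L


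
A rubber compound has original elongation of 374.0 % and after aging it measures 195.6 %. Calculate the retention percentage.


Retention = aged / original * 100
= 195.6 / 374.0 * 100
= 52.3%

52.3%


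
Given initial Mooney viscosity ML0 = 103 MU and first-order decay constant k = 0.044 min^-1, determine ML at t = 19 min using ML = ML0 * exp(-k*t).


ML = ML0 * exp(-k * t)
ML = 103 * exp(-0.044 * 19)
ML = 103 * 0.4334
ML = 44.64 MU

44.64 MU


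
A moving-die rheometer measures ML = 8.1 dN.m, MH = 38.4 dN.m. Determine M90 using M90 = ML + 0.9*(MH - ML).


M90 = ML + 0.9 * (MH - ML)
M90 = 8.1 + 0.9 * (38.4 - 8.1)
M90 = 8.1 + 0.9 * 30.3
M90 = 35.37 dN.m

35.37 dN.m


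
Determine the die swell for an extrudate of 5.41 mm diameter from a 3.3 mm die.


Die swell ratio = D_extrudate / D_die
= 5.41 / 3.3
= 1.639

Die swell = 1.639


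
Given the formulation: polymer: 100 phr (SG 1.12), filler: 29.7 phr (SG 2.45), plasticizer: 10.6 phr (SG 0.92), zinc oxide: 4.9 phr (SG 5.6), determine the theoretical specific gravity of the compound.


Sum of weights = 145.2
Volume contributions:
  polymer: 100/1.12 = 89.2857
  filler: 29.7/2.45 = 12.1224
  plasticizer: 10.6/0.92 = 11.5217
  zinc oxide: 4.9/5.6 = 0.8750
Sum of volumes = 113.8049
SG = 145.2 / 113.8049 = 1.276

SG = 1.276


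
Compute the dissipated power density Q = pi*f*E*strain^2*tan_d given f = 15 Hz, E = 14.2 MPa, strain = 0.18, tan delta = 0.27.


Q = pi * f * E * strain^2 * tan_d
= pi * 15 * 14.2 * 0.18^2 * 0.27
= pi * 15 * 14.2 * 0.0324 * 0.27
= 5.8538

Q = 5.8538


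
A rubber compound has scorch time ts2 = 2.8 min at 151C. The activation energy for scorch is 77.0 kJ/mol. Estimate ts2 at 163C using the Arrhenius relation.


Convert temperatures: T1 = 151 + 273.15 = 424.15 K, T2 = 163 + 273.15 = 436.15 K
ts2_new = 2.8 * exp(77000 / 8.314 * (1/436.15 - 1/424.15))
1/T2 - 1/T1 = -6.4867e-05
ts2_new = 1.54 min

1.54 min


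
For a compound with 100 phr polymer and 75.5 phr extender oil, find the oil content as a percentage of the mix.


Oil % = oil / (100 + oil) * 100
= 75.5 / (100 + 75.5) * 100
= 75.5 / 175.5 * 100
= 43.02%

43.02%


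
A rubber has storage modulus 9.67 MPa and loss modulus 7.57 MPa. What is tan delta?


tan delta = E'' / E'
= 7.57 / 9.67
= 0.7828

tan delta = 0.7828


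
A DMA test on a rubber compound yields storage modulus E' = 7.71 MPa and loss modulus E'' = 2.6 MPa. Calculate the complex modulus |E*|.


|E*| = sqrt(E'^2 + E''^2)
= sqrt(7.71^2 + 2.6^2)
= sqrt(59.4441 + 6.7600)
= 8.137 MPa

8.137 MPa


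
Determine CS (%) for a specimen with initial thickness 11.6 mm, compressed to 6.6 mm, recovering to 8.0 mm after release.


CS = (t0 - recovered) / (t0 - ts) * 100
= (11.6 - 8.0) / (11.6 - 6.6) * 100
= 3.6 / 5.0 * 100
= 72.0%

72.0%


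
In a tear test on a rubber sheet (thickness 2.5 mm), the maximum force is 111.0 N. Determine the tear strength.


Tear strength = force / thickness
= 111.0 / 2.5
= 44.4 N/mm

44.4 N/mm


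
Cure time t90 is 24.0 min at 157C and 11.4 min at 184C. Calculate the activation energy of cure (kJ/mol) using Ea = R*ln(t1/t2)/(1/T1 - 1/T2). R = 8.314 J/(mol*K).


T1 = 430.15 K, T2 = 457.15 K
1/T1 - 1/T2 = 1.3730e-04
ln(t1/t2) = ln(24.0/11.4) = 0.7444
Ea = 8.314 * 0.7444 / 1.3730e-04 = 45076.9876 J/mol
Ea = 45.08 kJ/mol

45.08 kJ/mol


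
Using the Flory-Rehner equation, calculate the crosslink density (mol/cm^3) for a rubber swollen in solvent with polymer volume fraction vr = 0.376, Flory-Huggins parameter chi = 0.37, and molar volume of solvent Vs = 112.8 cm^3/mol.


ln(1 - vr) = ln(1 - 0.376) = -0.4716
Numerator = -((-0.4716) + 0.376 + 0.37 * 0.376^2) = 0.0433
Denominator = 112.8 * (0.376^(1/3) - 0.376/2) = 60.2087
nu = 0.0433 / 60.2087 = 7.1910e-04 mol/cm^3

7.1910e-04 mol/cm^3


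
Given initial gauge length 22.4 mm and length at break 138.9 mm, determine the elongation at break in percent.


Elongation = (Lf - L0) / L0 * 100
= (138.9 - 22.4) / 22.4 * 100
= 116.5 / 22.4 * 100
= 520.1%

520.1%


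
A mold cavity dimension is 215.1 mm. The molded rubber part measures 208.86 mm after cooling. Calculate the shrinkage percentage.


Shrinkage = (mold - part) / mold * 100
= (215.1 - 208.86) / 215.1 * 100
= 6.24 / 215.1 * 100
= 2.9%

2.9%


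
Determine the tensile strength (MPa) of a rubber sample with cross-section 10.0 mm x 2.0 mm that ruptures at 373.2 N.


Area = width * thickness = 10.0 * 2.0 = 20.0 mm^2
TS = force / area = 373.2 / 20.0 = 18.66 MPa

18.66 MPa


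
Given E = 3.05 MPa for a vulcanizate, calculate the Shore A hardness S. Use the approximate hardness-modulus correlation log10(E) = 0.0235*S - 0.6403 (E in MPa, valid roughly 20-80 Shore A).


log10(E) = 0.0235*S - 0.6403  =>  S = (log10(E) + 0.6403) / 0.0235
log10(3.05) = 0.484300
S = (0.484300 + 0.6403) / 0.0235 = 1.124600 / 0.0235
S = 47.9

Shore A = 47.9


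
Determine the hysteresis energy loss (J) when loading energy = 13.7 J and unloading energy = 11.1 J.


Hysteresis loss = loading - unloading
= 13.7 - 11.1
= 2.6 J

2.6 J


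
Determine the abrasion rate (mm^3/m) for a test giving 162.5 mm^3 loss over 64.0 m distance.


Rate = volume_loss / distance
= 162.5 / 64.0
= 2.539 mm^3/m

2.539 mm^3/m


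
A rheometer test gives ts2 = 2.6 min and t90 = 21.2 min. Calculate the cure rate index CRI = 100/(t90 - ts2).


CRI = 100 / (t90 - ts2)
= 100 / (21.2 - 2.6)
= 100 / 18.6
= 5.38 min^-1

5.38 min^-1


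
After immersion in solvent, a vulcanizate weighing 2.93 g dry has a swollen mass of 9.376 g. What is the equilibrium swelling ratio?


Q = W_swollen / W_dry
Q = 9.376 / 2.93
Q = 3.2

Q = 3.2


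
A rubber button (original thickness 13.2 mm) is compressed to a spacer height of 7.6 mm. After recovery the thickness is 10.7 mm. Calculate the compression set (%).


CS = (t0 - recovered) / (t0 - ts) * 100
= (13.2 - 10.7) / (13.2 - 7.6) * 100
= 2.5 / 5.6 * 100
= 44.6%

44.6%


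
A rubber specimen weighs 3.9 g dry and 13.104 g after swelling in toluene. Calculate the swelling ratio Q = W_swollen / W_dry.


Q = W_swollen / W_dry
Q = 13.104 / 3.9
Q = 3.36

Q = 3.36


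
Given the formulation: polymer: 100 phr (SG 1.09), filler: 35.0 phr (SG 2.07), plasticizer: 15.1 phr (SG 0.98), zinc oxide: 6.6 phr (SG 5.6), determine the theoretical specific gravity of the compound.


Sum of weights = 156.7
Volume contributions:
  polymer: 100/1.09 = 91.7431
  filler: 35.0/2.07 = 16.9082
  plasticizer: 15.1/0.98 = 15.4082
  zinc oxide: 6.6/5.6 = 1.1786
Sum of volumes = 125.2381
SG = 156.7 / 125.2381 = 1.251

SG = 1.251


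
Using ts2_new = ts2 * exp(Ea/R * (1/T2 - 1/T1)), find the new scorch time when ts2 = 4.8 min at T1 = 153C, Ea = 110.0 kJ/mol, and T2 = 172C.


Convert temperatures: T1 = 153 + 273.15 = 426.15 K, T2 = 172 + 273.15 = 445.15 K
ts2_new = 4.8 * exp(110000 / 8.314 * (1/445.15 - 1/426.15))
1/T2 - 1/T1 = -1.0016e-04
ts2_new = 1.28 min

1.28 min


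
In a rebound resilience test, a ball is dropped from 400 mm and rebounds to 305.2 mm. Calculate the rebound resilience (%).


Resilience = h_rebound / h_drop * 100
= 305.2 / 400 * 100
= 76.3%

76.3%


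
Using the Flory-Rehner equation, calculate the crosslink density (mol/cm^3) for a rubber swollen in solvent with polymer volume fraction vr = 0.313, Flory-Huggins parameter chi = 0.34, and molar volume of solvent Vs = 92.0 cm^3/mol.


ln(1 - vr) = ln(1 - 0.313) = -0.3754
Numerator = -((-0.3754) + 0.313 + 0.34 * 0.313^2) = 0.0291
Denominator = 92.0 * (0.313^(1/3) - 0.313/2) = 48.0669
nu = 0.0291 / 48.0669 = 6.0565e-04 mol/cm^3

6.0565e-04 mol/cm^3


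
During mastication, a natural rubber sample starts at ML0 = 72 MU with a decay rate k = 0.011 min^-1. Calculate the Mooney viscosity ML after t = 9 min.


ML = ML0 * exp(-k * t)
ML = 72 * exp(-0.011 * 9)
ML = 72 * 0.9057
ML = 65.21 MU

65.21 MU


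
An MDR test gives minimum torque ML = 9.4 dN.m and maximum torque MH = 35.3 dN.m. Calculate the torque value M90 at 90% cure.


M90 = ML + 0.9 * (MH - ML)
M90 = 9.4 + 0.9 * (35.3 - 9.4)
M90 = 9.4 + 0.9 * 25.9
M90 = 32.71 dN.m

32.71 dN.m


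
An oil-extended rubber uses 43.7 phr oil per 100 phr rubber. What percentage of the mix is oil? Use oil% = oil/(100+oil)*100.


Oil % = oil / (100 + oil) * 100
= 43.7 / (100 + 43.7) * 100
= 43.7 / 143.7 * 100
= 30.41%

30.41%


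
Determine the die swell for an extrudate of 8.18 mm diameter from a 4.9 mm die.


Die swell ratio = D_extrudate / D_die
= 8.18 / 4.9
= 1.669

Die swell = 1.669


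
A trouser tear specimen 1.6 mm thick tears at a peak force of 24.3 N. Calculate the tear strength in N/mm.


Tear strength = force / thickness
= 24.3 / 1.6
= 15.19 N/mm

15.19 N/mm


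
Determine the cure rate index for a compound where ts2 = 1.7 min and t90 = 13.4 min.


CRI = 100 / (t90 - ts2)
= 100 / (13.4 - 1.7)
= 100 / 11.7
= 8.55 min^-1

8.55 min^-1


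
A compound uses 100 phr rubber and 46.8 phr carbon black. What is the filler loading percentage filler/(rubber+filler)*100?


Filler % = filler / (rubber + filler) * 100
= 46.8 / (100 + 46.8) * 100
= 46.8 / 146.8 * 100
= 31.88%

31.88%


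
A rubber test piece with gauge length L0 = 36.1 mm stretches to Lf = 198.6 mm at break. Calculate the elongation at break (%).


Elongation = (Lf - L0) / L0 * 100
= (198.6 - 36.1) / 36.1 * 100
= 162.5 / 36.1 * 100
= 450.1%

450.1%


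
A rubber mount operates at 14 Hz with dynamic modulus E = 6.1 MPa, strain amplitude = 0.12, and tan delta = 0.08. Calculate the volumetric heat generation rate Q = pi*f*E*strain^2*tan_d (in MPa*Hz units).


Q = pi * f * E * strain^2 * tan_d
= pi * 14 * 6.1 * 0.12^2 * 0.08
= pi * 14 * 6.1 * 0.0144 * 0.08
= 0.3091

Q = 0.3091


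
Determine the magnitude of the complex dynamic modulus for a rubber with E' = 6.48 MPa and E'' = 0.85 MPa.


|E*| = sqrt(E'^2 + E''^2)
= sqrt(6.48^2 + 0.85^2)
= sqrt(41.9904 + 0.7225)
= 6.536 MPa

6.536 MPa


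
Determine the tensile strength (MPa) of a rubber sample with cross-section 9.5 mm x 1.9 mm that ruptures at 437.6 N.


Area = width * thickness = 9.5 * 1.9 = 18.05 mm^2
TS = force / area = 437.6 / 18.05 = 24.24 MPa

24.24 MPa


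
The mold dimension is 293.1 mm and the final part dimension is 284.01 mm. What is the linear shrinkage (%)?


Shrinkage = (mold - part) / mold * 100
= (293.1 - 284.01) / 293.1 * 100
= 9.09 / 293.1 * 100
= 3.1%

3.1%


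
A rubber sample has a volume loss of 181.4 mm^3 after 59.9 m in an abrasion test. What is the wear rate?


Rate = volume_loss / distance
= 181.4 / 59.9
= 3.028 mm^3/m

3.028 mm^3/m


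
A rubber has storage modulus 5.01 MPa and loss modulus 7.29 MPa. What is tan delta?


tan delta = E'' / E'
= 7.29 / 5.01
= 1.4551

tan delta = 1.4551


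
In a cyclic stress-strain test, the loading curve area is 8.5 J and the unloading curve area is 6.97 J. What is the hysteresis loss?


Hysteresis loss = loading - unloading
= 8.5 - 6.97
= 1.53 J

1.53 J


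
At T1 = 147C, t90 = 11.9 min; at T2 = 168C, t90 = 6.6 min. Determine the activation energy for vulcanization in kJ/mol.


T1 = 420.15 K, T2 = 441.15 K
1/T1 - 1/T2 = 1.1330e-04
ln(t1/t2) = ln(11.9/6.6) = 0.5895
Ea = 8.314 * 0.5895 / 1.1330e-04 = 43255.5824 J/mol
Ea = 43.26 kJ/mol

43.26 kJ/mol


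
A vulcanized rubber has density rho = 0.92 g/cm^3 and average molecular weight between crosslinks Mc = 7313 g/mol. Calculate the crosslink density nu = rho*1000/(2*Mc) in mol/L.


nu = rho * 1000 / (2 * Mc)
nu = 0.92 * 1000 / (2 * 7313)
nu = 920.0 / 14626
nu = 0.0629 mol/L

0.0629 mol/L


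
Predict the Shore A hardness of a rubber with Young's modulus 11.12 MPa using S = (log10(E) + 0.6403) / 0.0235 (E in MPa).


log10(E) = 0.0235*S - 0.6403  =>  S = (log10(E) + 0.6403) / 0.0235
log10(11.12) = 1.046105
S = (1.046105 + 0.6403) / 0.0235 = 1.686405 / 0.0235
S = 71.8

Shore A = 71.8


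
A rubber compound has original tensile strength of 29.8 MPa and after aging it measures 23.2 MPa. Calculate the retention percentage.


Retention = aged / original * 100
= 23.2 / 29.8 * 100
= 77.9%

77.9%


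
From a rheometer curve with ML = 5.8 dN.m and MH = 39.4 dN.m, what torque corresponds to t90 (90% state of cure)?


M90 = ML + 0.9 * (MH - ML)
M90 = 5.8 + 0.9 * (39.4 - 5.8)
M90 = 5.8 + 0.9 * 33.6
M90 = 36.04 dN.m

36.04 dN.m


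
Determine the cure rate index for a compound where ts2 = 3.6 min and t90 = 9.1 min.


CRI = 100 / (t90 - ts2)
= 100 / (9.1 - 3.6)
= 100 / 5.5
= 18.18 min^-1

18.18 min^-1


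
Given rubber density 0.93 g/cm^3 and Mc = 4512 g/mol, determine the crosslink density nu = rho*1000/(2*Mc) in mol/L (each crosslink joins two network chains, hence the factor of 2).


nu = rho * 1000 / (2 * Mc)
nu = 0.93 * 1000 / (2 * 4512)
nu = 930.0 / 9024
nu = 0.1031 mol/L

0.1031 mol/L


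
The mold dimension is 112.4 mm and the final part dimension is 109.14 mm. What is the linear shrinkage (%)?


Shrinkage = (mold - part) / mold * 100
= (112.4 - 109.14) / 112.4 * 100
= 3.26 / 112.4 * 100
= 2.9%

2.9%


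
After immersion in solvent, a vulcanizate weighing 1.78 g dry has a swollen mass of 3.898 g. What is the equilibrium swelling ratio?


Q = W_swollen / W_dry
Q = 3.898 / 1.78
Q = 2.19

Q = 2.19


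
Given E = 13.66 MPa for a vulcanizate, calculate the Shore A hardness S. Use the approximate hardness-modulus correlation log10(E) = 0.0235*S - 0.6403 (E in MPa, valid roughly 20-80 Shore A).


log10(E) = 0.0235*S - 0.6403  =>  S = (log10(E) + 0.6403) / 0.0235
log10(13.66) = 1.135451
S = (1.135451 + 0.6403) / 0.0235 = 1.775751 / 0.0235
S = 75.6

Shore A = 75.6


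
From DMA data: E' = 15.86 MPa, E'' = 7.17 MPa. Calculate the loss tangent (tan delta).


tan delta = E'' / E'
= 7.17 / 15.86
= 0.4521

tan delta = 0.4521


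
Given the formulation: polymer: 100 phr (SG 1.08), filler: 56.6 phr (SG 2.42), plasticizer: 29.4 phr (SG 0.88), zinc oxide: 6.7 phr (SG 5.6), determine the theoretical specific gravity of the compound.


Sum of weights = 192.7
Volume contributions:
  polymer: 100/1.08 = 92.5926
  filler: 56.6/2.42 = 23.3884
  plasticizer: 29.4/0.88 = 33.4091
  zinc oxide: 6.7/5.6 = 1.1964
Sum of volumes = 150.5865
SG = 192.7 / 150.5865 = 1.28

SG = 1.28


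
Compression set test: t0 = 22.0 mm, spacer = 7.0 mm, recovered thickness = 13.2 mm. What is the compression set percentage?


CS = (t0 - recovered) / (t0 - ts) * 100
= (22.0 - 13.2) / (22.0 - 7.0) * 100
= 8.8 / 15.0 * 100
= 58.7%

58.7%


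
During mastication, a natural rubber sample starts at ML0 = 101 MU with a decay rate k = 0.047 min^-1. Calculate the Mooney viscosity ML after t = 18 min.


ML = ML0 * exp(-k * t)
ML = 101 * exp(-0.047 * 18)
ML = 101 * 0.4291
ML = 43.34 MU

43.34 MU


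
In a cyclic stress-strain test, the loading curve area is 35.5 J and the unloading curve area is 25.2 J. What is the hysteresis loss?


Hysteresis loss = loading - unloading
= 35.5 - 25.2
= 10.3 J

10.3 J


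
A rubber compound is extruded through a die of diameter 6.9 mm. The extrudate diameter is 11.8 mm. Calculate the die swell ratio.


Die swell ratio = D_extrudate / D_die
= 11.8 / 6.9
= 1.71

Die swell = 1.71


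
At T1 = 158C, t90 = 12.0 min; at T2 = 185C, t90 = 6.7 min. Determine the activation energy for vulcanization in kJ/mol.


T1 = 431.15 K, T2 = 458.15 K
1/T1 - 1/T2 = 1.3669e-04
ln(t1/t2) = ln(12.0/6.7) = 0.5828
Ea = 8.314 * 0.5828 / 1.3669e-04 = 35448.7746 J/mol
Ea = 35.45 kJ/mol

35.45 kJ/mol


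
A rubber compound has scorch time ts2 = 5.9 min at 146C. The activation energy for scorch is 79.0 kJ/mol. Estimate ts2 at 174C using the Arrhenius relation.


Convert temperatures: T1 = 146 + 273.15 = 419.15 K, T2 = 174 + 273.15 = 447.15 K
ts2_new = 5.9 * exp(79000 / 8.314 * (1/447.15 - 1/419.15))
1/T2 - 1/T1 = -1.4939e-04
ts2_new = 1.43 min

1.43 min


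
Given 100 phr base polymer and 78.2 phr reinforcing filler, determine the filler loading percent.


Filler % = filler / (rubber + filler) * 100
= 78.2 / (100 + 78.2) * 100
= 78.2 / 178.2 * 100
= 43.88%

43.88%


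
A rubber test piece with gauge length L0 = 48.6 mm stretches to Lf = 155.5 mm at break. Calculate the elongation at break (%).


Elongation = (Lf - L0) / L0 * 100
= (155.5 - 48.6) / 48.6 * 100
= 106.9 / 48.6 * 100
= 220.0%

220.0%


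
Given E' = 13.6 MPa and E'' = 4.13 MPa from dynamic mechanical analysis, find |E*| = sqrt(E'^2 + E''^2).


|E*| = sqrt(E'^2 + E''^2)
= sqrt(13.6^2 + 4.13^2)
= sqrt(184.9600 + 17.0569)
= 14.213 MPa

14.213 MPa


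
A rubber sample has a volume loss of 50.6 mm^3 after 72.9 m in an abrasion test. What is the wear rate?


Rate = volume_loss / distance
= 50.6 / 72.9
= 0.694 mm^3/m

0.694 mm^3/m


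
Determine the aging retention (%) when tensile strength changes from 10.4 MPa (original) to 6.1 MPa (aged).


Retention = aged / original * 100
= 6.1 / 10.4 * 100
= 58.7%

58.7%


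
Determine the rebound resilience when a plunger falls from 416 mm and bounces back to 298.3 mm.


Resilience = h_rebound / h_drop * 100
= 298.3 / 416 * 100
= 71.7%

71.7%


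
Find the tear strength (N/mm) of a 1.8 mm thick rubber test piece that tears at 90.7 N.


Tear strength = force / thickness
= 90.7 / 1.8
= 50.39 N/mm

50.39 N/mm


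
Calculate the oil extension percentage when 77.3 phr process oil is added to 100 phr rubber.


Oil % = oil / (100 + oil) * 100
= 77.3 / (100 + 77.3) * 100
= 77.3 / 177.3 * 100
= 43.6%

43.6%


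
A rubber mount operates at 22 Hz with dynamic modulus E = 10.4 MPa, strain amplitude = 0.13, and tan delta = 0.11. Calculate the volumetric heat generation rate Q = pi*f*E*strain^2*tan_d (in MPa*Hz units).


Q = pi * f * E * strain^2 * tan_d
= pi * 22 * 10.4 * 0.13^2 * 0.11
= pi * 22 * 10.4 * 0.0169 * 0.11
= 1.3362

Q = 1.3362


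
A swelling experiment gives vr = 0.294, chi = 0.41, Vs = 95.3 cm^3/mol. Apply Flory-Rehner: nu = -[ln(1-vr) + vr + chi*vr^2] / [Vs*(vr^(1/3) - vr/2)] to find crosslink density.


ln(1 - vr) = ln(1 - 0.294) = -0.3481
Numerator = -((-0.3481) + 0.294 + 0.41 * 0.294^2) = 0.0187
Denominator = 95.3 * (0.294^(1/3) - 0.294/2) = 49.3597
nu = 0.0187 / 49.3597 = 3.7888e-04 mol/cm^3

3.7888e-04 mol/cm^3


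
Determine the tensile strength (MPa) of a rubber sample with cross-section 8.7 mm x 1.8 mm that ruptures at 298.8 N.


Area = width * thickness = 8.7 * 1.8 = 15.66 mm^2
TS = force / area = 298.8 / 15.66 = 19.08 MPa

19.08 MPa


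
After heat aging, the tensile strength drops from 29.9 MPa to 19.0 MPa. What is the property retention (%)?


Retention = aged / original * 100
= 19.0 / 29.9 * 100
= 63.5%

63.5%


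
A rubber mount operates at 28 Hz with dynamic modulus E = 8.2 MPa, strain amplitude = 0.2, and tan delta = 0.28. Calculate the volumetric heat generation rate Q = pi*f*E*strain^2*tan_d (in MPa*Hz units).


Q = pi * f * E * strain^2 * tan_d
= pi * 28 * 8.2 * 0.2^2 * 0.28
= pi * 28 * 8.2 * 0.0400 * 0.28
= 8.0787

Q = 8.0787


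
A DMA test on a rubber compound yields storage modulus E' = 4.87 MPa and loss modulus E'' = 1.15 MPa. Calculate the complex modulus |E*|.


|E*| = sqrt(E'^2 + E''^2)
= sqrt(4.87^2 + 1.15^2)
= sqrt(23.7169 + 1.3225)
= 5.004 MPa

5.004 MPa


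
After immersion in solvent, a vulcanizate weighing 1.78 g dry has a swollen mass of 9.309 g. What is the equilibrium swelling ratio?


Q = W_swollen / W_dry
Q = 9.309 / 1.78
Q = 5.23

Q = 5.23


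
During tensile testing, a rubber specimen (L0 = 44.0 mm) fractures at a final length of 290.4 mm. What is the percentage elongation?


Elongation = (Lf - L0) / L0 * 100
= (290.4 - 44.0) / 44.0 * 100
= 246.4 / 44.0 * 100
= 560.0%

560.0%


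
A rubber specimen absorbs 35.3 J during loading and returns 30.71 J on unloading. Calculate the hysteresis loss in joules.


Hysteresis loss = loading - unloading
= 35.3 - 30.71
= 4.59 J

4.59 J


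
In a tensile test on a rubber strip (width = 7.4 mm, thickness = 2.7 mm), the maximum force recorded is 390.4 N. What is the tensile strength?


Area = width * thickness = 7.4 * 2.7 = 19.98 mm^2
TS = force / area = 390.4 / 19.98 = 19.54 MPa

19.54 MPa


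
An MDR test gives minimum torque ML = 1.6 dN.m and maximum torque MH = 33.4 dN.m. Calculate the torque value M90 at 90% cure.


M90 = ML + 0.9 * (MH - ML)
M90 = 1.6 + 0.9 * (33.4 - 1.6)
M90 = 1.6 + 0.9 * 31.8
M90 = 30.22 dN.m

30.22 dN.m


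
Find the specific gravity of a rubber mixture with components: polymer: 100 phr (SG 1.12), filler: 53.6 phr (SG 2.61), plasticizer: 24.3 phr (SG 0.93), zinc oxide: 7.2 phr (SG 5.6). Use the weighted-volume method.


Sum of weights = 185.1
Volume contributions:
  polymer: 100/1.12 = 89.2857
  filler: 53.6/2.61 = 20.5364
  plasticizer: 24.3/0.93 = 26.1290
  zinc oxide: 7.2/5.6 = 1.2857
Sum of volumes = 137.2369
SG = 185.1 / 137.2369 = 1.349

SG = 1.349


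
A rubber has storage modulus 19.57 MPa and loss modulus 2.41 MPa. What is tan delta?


tan delta = E'' / E'
= 2.41 / 19.57
= 0.1231

tan delta = 0.1231


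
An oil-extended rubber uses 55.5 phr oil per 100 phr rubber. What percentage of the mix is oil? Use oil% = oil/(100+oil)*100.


Oil % = oil / (100 + oil) * 100
= 55.5 / (100 + 55.5) * 100
= 55.5 / 155.5 * 100
= 35.69%

35.69%


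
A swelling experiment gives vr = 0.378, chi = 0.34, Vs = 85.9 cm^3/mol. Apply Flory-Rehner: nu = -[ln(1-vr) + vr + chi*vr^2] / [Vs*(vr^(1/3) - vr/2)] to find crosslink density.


ln(1 - vr) = ln(1 - 0.378) = -0.4748
Numerator = -((-0.4748) + 0.378 + 0.34 * 0.378^2) = 0.0482
Denominator = 85.9 * (0.378^(1/3) - 0.378/2) = 45.8743
nu = 0.0482 / 45.8743 = 0.0011 mol/cm^3

0.0011 mol/cm^3


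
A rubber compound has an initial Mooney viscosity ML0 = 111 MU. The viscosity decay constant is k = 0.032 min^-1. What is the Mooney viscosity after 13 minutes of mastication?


ML = ML0 * exp(-k * t)
ML = 111 * exp(-0.032 * 13)
ML = 111 * 0.6597
ML = 73.22 MU

73.22 MU


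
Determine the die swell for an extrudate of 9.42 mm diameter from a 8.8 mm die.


Die swell ratio = D_extrudate / D_die
= 9.42 / 8.8
= 1.07

Die swell = 1.07


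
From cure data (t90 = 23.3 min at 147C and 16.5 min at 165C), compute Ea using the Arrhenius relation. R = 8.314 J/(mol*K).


T1 = 420.15 K, T2 = 438.15 K
1/T1 - 1/T2 = 9.7779e-05
ln(t1/t2) = ln(23.3/16.5) = 0.3451
Ea = 8.314 * 0.3451 / 9.7779e-05 = 29342.7507 J/mol
Ea = 29.34 kJ/mol

29.34 kJ/mol


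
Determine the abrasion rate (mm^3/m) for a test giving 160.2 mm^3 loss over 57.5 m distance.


Rate = volume_loss / distance
= 160.2 / 57.5
= 2.786 mm^3/m

2.786 mm^3/m


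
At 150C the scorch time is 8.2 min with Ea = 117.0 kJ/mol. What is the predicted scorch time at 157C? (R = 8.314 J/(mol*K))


Convert temperatures: T1 = 150 + 273.15 = 423.15 K, T2 = 157 + 273.15 = 430.15 K
ts2_new = 8.2 * exp(117000 / 8.314 * (1/430.15 - 1/423.15))
1/T2 - 1/T1 = -3.8458e-05
ts2_new = 4.77 min

4.77 min


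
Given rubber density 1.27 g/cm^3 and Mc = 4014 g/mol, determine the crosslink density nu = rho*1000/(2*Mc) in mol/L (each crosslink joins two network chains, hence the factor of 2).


nu = rho * 1000 / (2 * Mc)
nu = 1.27 * 1000 / (2 * 4014)
nu = 1270.0 / 8028
nu = 0.1582 mol/L

0.1582 mol/L


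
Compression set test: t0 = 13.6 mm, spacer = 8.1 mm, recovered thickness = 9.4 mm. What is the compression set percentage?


CS = (t0 - recovered) / (t0 - ts) * 100
= (13.6 - 9.4) / (13.6 - 8.1) * 100
= 4.2 / 5.5 * 100
= 76.4%

76.4%


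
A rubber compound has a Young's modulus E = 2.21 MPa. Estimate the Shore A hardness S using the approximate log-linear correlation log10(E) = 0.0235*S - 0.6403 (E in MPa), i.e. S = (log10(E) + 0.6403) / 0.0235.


log10(E) = 0.0235*S - 0.6403  =>  S = (log10(E) + 0.6403) / 0.0235
log10(2.21) = 0.344392
S = (0.344392 + 0.6403) / 0.0235 = 0.984692 / 0.0235
S = 41.9

Shore A = 41.9
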